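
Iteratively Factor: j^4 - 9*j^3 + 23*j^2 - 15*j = (j - 3)*(j^3 - 6*j^2 + 5*j) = (j - 5)*(j - 3)*(j^2 - j) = j*(j - 5)*(j - 3)*(j - 1)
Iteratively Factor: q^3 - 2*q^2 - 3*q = (q)*(q^2 - 2*q - 3) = q*(q + 1)*(q - 3)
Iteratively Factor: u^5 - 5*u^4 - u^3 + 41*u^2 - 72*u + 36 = (u - 2)*(u^4 - 3*u^3 - 7*u^2 + 27*u - 18) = (u - 2)*(u + 3)*(u^3 - 6*u^2 + 11*u - 6) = (u - 3)*(u - 2)*(u + 3)*(u^2 - 3*u + 2) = (u - 3)*(u - 2)^2*(u + 3)*(u - 1)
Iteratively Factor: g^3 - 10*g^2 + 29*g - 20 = (g - 5)*(g^2 - 5*g + 4) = (g - 5)*(g - 4)*(g - 1)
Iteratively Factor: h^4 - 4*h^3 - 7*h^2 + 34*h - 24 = (h + 3)*(h^3 - 7*h^2 + 14*h - 8) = (h - 2)*(h + 3)*(h^2 - 5*h + 4) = (h - 2)*(h - 1)*(h + 3)*(h - 4)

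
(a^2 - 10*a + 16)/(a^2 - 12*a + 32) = (a - 2)/(a - 4)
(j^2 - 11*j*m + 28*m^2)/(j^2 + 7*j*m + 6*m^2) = (j^2 - 11*j*m + 28*m^2)/(j^2 + 7*j*m + 6*m^2)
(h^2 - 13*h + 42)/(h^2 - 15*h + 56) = (h - 6)/(h - 8)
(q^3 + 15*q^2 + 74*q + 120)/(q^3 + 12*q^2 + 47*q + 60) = (q + 6)/(q + 3)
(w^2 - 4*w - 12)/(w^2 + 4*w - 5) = (w^2 - 4*w - 12)/(w^2 + 4*w - 5)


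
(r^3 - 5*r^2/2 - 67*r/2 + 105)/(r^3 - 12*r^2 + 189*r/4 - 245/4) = 2*(r + 6)/(2*r - 7)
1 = 1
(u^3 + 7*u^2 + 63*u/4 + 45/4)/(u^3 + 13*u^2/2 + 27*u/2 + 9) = (u + 5/2)/(u + 2)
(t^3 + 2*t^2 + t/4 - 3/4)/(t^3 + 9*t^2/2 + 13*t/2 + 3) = (t - 1/2)/(t + 2)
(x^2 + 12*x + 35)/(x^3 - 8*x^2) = (x^2 + 12*x + 35)/(x^2*(x - 8))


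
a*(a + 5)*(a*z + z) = a^3*z + 6*a^2*z + 5*a*z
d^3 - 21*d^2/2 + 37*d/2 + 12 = (d - 8)*(d - 3)*(d + 1/2)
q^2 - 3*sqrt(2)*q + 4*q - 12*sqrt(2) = (q + 4)*(q - 3*sqrt(2))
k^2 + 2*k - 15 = (k - 3)*(k + 5)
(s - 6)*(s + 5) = s^2 - s - 30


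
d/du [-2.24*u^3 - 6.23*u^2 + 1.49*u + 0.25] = -6.72*u^2 - 12.46*u + 1.49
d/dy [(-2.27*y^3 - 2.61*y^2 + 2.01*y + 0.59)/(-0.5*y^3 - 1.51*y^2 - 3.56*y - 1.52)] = (2.1227*y^4 + 18.1724*y^3 + 23.5629*y^2 + 9.7162*y - 0.9548)/(0.25*y^6 + 1.51*y^5 + 5.8401*y^4 + 12.2712*y^3 + 17.264*y^2 + 10.8224*y + 2.3104)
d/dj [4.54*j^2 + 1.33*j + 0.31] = 9.08*j + 1.33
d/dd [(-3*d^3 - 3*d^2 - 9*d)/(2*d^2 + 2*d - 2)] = 3*(-d^4 - 2*d^3 + 5*d^2 + 2*d + 3)/(2*(d^4 + 2*d^3 - d^2 - 2*d + 1))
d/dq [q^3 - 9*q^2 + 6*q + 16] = 3*q^2 - 18*q + 6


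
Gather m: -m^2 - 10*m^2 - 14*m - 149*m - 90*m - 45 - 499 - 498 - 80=-11*m^2 - 253*m - 1122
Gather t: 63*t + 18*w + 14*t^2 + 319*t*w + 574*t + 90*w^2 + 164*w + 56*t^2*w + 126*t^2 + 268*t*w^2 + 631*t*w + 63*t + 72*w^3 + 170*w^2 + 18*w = t^2*(56*w + 140) + t*(268*w^2 + 950*w + 700) + 72*w^3 + 260*w^2 + 200*w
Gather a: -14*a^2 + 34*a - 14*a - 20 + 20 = -14*a^2 + 20*a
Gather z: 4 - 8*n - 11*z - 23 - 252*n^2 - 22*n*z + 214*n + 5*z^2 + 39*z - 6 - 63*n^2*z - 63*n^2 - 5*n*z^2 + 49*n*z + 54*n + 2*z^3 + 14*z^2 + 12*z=-315*n^2 + 260*n + 2*z^3 + z^2*(19 - 5*n) + z*(-63*n^2 + 27*n + 40) - 25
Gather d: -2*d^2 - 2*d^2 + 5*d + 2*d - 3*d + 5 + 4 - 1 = -4*d^2 + 4*d + 8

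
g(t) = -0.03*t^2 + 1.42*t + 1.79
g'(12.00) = 0.70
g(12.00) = 14.51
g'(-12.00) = 2.14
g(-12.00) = -19.57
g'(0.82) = 1.37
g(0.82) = 2.93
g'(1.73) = 1.32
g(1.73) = 4.16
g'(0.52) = 1.39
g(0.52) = 2.52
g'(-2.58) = 1.57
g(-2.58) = -2.07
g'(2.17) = 1.29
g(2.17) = 4.73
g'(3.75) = 1.20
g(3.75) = 6.69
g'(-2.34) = 1.56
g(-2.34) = -1.70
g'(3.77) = 1.19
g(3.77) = 6.72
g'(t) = 1.42 - 0.06*t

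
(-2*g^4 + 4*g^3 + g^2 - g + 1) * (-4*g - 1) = 8*g^5 - 14*g^4 - 8*g^3 + 3*g^2 - 3*g - 1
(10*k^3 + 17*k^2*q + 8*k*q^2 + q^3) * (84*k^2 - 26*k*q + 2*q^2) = 840*k^5 + 1168*k^4*q + 250*k^3*q^2 - 90*k^2*q^3 - 10*k*q^4 + 2*q^5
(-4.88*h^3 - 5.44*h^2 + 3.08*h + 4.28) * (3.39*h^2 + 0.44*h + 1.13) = -16.5432*h^5 - 20.5888*h^4 + 2.5332*h^3 + 9.7172*h^2 + 5.3636*h + 4.8364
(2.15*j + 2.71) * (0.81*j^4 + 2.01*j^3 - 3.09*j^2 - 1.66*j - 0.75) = 1.7415*j^5 + 6.5166*j^4 - 1.1964*j^3 - 11.9429*j^2 - 6.1111*j - 2.0325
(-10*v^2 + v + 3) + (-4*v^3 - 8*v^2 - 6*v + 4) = -4*v^3 - 18*v^2 - 5*v + 7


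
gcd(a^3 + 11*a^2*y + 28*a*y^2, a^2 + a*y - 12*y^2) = a + 4*y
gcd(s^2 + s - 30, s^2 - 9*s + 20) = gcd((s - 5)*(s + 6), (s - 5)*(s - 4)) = s - 5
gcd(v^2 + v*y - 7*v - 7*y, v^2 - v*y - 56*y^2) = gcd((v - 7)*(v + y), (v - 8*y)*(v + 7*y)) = 1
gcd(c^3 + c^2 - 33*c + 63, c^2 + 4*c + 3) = 1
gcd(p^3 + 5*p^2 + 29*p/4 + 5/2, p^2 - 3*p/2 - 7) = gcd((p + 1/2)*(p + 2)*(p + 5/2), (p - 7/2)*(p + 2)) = p + 2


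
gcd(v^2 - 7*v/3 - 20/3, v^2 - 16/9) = 1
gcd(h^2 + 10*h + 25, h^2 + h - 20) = h + 5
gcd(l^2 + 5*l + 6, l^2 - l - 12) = l + 3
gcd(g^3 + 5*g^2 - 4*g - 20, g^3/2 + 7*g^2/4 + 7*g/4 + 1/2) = g + 2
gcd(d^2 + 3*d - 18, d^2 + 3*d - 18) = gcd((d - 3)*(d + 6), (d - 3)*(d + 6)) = d^2 + 3*d - 18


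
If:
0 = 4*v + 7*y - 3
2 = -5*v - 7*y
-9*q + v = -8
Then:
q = 1/3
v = -5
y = 23/7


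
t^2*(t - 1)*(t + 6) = t^4 + 5*t^3 - 6*t^2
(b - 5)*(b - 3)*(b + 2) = b^3 - 6*b^2 - b + 30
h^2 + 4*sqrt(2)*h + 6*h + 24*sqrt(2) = (h + 6)*(h + 4*sqrt(2))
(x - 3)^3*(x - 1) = x^4 - 10*x^3 + 36*x^2 - 54*x + 27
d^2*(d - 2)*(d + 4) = d^4 + 2*d^3 - 8*d^2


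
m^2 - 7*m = m*(m - 7)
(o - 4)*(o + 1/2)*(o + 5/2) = o^3 - o^2 - 43*o/4 - 5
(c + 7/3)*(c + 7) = c^2 + 28*c/3 + 49/3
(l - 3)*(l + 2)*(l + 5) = l^3 + 4*l^2 - 11*l - 30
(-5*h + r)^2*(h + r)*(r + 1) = 25*h^3*r + 25*h^3 + 15*h^2*r^2 + 15*h^2*r - 9*h*r^3 - 9*h*r^2 + r^4 + r^3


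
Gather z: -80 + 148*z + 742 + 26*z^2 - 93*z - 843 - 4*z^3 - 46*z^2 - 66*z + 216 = -4*z^3 - 20*z^2 - 11*z + 35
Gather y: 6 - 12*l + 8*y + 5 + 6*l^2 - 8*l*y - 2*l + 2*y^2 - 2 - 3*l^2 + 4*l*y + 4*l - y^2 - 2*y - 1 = 3*l^2 - 10*l + y^2 + y*(6 - 4*l) + 8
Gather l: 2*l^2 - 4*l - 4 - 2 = 2*l^2 - 4*l - 6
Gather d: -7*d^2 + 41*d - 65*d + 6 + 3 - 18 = -7*d^2 - 24*d - 9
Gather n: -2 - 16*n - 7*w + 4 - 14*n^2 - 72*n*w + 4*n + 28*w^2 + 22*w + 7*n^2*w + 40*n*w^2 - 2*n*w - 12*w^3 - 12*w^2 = n^2*(7*w - 14) + n*(40*w^2 - 74*w - 12) - 12*w^3 + 16*w^2 + 15*w + 2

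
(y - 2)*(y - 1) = y^2 - 3*y + 2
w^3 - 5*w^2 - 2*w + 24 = (w - 4)*(w - 3)*(w + 2)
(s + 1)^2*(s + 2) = s^3 + 4*s^2 + 5*s + 2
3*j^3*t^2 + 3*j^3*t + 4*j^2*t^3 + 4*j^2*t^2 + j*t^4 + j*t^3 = t*(j + t)*(3*j + t)*(j*t + j)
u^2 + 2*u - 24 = (u - 4)*(u + 6)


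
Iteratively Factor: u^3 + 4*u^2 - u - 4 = (u + 4)*(u^2 - 1) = (u - 1)*(u + 4)*(u + 1)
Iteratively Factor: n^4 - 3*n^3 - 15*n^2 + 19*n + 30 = (n + 1)*(n^3 - 4*n^2 - 11*n + 30) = (n - 5)*(n + 1)*(n^2 + n - 6) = (n - 5)*(n + 1)*(n + 3)*(n - 2)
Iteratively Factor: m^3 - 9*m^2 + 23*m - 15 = (m - 5)*(m^2 - 4*m + 3) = (m - 5)*(m - 1)*(m - 3)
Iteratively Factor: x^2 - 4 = (x - 2)*(x + 2)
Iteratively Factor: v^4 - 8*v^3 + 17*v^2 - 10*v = (v - 2)*(v^3 - 6*v^2 + 5*v) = v*(v - 2)*(v^2 - 6*v + 5) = v*(v - 5)*(v - 2)*(v - 1)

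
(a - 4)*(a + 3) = a^2 - a - 12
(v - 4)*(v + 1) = v^2 - 3*v - 4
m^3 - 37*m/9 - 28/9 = (m - 7/3)*(m + 1)*(m + 4/3)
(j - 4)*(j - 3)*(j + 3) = j^3 - 4*j^2 - 9*j + 36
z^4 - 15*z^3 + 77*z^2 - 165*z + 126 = (z - 7)*(z - 3)^2*(z - 2)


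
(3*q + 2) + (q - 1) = 4*q + 1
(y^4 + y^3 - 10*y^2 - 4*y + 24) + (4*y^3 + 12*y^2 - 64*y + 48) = y^4 + 5*y^3 + 2*y^2 - 68*y + 72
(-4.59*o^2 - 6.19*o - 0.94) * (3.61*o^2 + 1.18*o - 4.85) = -16.5699*o^4 - 27.7621*o^3 + 11.5639*o^2 + 28.9123*o + 4.559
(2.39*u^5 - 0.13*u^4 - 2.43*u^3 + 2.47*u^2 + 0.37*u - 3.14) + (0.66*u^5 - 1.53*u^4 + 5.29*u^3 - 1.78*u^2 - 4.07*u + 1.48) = 3.05*u^5 - 1.66*u^4 + 2.86*u^3 + 0.69*u^2 - 3.7*u - 1.66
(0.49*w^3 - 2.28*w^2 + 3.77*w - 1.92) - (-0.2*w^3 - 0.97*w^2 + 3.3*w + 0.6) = 0.69*w^3 - 1.31*w^2 + 0.47*w - 2.52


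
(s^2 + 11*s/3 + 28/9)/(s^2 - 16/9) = (3*s + 7)/(3*s - 4)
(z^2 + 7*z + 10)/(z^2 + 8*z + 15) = (z + 2)/(z + 3)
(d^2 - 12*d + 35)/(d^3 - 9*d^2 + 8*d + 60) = (d - 7)/(d^2 - 4*d - 12)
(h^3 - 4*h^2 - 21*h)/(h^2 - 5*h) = (h^2 - 4*h - 21)/(h - 5)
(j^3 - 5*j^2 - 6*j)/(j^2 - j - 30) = j*(j + 1)/(j + 5)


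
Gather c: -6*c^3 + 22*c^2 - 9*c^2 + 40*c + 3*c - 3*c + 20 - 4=-6*c^3 + 13*c^2 + 40*c + 16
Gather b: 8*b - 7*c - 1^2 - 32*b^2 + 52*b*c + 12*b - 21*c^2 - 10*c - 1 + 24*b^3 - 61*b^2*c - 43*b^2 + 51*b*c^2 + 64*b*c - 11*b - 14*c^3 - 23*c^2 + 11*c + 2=24*b^3 + b^2*(-61*c - 75) + b*(51*c^2 + 116*c + 9) - 14*c^3 - 44*c^2 - 6*c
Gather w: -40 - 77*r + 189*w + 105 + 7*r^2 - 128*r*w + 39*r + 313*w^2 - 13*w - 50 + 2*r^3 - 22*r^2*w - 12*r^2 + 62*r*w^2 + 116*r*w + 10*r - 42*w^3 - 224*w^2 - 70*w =2*r^3 - 5*r^2 - 28*r - 42*w^3 + w^2*(62*r + 89) + w*(-22*r^2 - 12*r + 106) + 15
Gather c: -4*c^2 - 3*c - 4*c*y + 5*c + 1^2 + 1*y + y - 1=-4*c^2 + c*(2 - 4*y) + 2*y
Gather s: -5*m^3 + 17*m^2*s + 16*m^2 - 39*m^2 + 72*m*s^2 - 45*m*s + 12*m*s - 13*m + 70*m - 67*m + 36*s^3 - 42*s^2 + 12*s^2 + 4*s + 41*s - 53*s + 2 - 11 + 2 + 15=-5*m^3 - 23*m^2 - 10*m + 36*s^3 + s^2*(72*m - 30) + s*(17*m^2 - 33*m - 8) + 8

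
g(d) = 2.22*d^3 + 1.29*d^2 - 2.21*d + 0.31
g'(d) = 6.66*d^2 + 2.58*d - 2.21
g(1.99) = 18.52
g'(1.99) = 29.30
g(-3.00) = -41.39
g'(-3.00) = 49.99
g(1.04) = 1.90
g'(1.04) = 7.68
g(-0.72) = 1.74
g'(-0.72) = -0.62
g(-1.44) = -0.46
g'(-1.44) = 7.88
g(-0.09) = 0.52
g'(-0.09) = -2.39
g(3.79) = 131.32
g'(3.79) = 103.23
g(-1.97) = -7.30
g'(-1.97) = 18.55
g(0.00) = 0.31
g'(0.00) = -2.21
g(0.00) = 0.31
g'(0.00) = -2.21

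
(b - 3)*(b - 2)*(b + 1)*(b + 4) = b^4 - 15*b^2 + 10*b + 24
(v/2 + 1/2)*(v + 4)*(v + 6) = v^3/2 + 11*v^2/2 + 17*v + 12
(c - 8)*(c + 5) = c^2 - 3*c - 40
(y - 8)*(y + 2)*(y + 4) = y^3 - 2*y^2 - 40*y - 64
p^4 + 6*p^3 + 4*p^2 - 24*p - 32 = (p - 2)*(p + 2)^2*(p + 4)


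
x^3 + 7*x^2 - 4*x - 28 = (x - 2)*(x + 2)*(x + 7)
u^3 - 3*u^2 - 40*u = u*(u - 8)*(u + 5)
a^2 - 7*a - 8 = (a - 8)*(a + 1)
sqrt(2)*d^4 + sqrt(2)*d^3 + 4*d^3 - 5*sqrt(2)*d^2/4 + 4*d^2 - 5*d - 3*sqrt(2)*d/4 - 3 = (d - 1)*(d + 3/2)*(d + 2*sqrt(2))*(sqrt(2)*d + sqrt(2)/2)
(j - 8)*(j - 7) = j^2 - 15*j + 56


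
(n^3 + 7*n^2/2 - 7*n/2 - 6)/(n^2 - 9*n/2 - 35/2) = (-2*n^3 - 7*n^2 + 7*n + 12)/(-2*n^2 + 9*n + 35)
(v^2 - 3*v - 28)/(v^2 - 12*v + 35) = (v + 4)/(v - 5)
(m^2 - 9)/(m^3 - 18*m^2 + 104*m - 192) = (m^2 - 9)/(m^3 - 18*m^2 + 104*m - 192)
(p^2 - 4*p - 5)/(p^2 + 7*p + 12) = (p^2 - 4*p - 5)/(p^2 + 7*p + 12)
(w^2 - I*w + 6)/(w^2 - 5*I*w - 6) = (w + 2*I)/(w - 2*I)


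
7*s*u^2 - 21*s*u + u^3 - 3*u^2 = u*(7*s + u)*(u - 3)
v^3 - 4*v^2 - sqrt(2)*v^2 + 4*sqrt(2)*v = v*(v - 4)*(v - sqrt(2))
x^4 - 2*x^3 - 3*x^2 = x^2*(x - 3)*(x + 1)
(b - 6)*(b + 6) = b^2 - 36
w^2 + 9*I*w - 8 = (w + I)*(w + 8*I)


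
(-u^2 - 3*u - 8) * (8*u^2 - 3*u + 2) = -8*u^4 - 21*u^3 - 57*u^2 + 18*u - 16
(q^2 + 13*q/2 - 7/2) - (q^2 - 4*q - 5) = 21*q/2 + 3/2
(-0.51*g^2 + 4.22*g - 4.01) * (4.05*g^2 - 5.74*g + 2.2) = -2.0655*g^4 + 20.0184*g^3 - 41.5853*g^2 + 32.3014*g - 8.822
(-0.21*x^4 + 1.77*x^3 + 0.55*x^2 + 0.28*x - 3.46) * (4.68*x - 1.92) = -0.9828*x^5 + 8.6868*x^4 - 0.8244*x^3 + 0.2544*x^2 - 16.7304*x + 6.6432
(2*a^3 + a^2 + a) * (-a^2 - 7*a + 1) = -2*a^5 - 15*a^4 - 6*a^3 - 6*a^2 + a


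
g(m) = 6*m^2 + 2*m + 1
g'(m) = 12*m + 2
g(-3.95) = 86.72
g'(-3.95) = -45.40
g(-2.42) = 31.30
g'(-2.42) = -27.04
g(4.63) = 138.88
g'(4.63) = 57.56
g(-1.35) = 9.24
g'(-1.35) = -14.20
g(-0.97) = 4.71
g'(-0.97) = -9.64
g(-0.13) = 0.84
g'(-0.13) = 0.44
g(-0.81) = 3.32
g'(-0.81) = -7.72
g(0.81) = 6.56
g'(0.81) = 11.72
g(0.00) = 1.00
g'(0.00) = 2.00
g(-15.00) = 1321.00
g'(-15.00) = -178.00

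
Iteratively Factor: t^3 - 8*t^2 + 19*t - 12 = (t - 3)*(t^2 - 5*t + 4) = (t - 3)*(t - 1)*(t - 4)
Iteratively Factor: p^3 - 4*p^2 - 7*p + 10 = (p - 5)*(p^2 + p - 2) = (p - 5)*(p + 2)*(p - 1)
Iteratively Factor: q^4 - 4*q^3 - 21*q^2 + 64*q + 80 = (q + 1)*(q^3 - 5*q^2 - 16*q + 80) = (q - 4)*(q + 1)*(q^2 - q - 20) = (q - 4)*(q + 1)*(q + 4)*(q - 5)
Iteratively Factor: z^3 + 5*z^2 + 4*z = (z + 1)*(z^2 + 4*z) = z*(z + 1)*(z + 4)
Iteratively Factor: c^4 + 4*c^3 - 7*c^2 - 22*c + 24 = (c - 2)*(c^3 + 6*c^2 + 5*c - 12) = (c - 2)*(c - 1)*(c^2 + 7*c + 12) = (c - 2)*(c - 1)*(c + 4)*(c + 3)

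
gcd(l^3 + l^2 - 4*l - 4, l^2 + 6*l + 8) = l + 2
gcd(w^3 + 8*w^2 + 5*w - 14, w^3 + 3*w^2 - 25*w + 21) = w^2 + 6*w - 7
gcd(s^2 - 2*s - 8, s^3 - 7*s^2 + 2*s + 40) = s^2 - 2*s - 8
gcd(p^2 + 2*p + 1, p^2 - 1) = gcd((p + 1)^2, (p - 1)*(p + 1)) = p + 1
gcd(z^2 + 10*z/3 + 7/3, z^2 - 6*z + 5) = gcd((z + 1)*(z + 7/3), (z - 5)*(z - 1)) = 1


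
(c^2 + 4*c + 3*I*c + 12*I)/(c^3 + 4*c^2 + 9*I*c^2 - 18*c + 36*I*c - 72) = 1/(c + 6*I)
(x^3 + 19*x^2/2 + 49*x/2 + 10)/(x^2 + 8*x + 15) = (x^2 + 9*x/2 + 2)/(x + 3)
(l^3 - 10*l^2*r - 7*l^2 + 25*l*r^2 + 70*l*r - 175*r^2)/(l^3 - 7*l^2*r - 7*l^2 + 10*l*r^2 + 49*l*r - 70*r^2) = (-l + 5*r)/(-l + 2*r)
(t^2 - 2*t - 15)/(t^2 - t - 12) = (t - 5)/(t - 4)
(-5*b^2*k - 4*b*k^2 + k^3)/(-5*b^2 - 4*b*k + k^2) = k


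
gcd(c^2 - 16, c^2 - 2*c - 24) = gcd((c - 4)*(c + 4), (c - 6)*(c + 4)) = c + 4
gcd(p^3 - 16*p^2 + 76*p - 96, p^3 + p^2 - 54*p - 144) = p - 8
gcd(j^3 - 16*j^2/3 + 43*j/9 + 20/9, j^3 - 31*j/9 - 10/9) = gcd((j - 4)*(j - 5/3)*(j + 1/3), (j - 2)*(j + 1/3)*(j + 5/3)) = j + 1/3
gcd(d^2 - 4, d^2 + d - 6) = d - 2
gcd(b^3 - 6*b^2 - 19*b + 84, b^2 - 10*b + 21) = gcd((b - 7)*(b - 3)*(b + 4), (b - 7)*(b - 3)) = b^2 - 10*b + 21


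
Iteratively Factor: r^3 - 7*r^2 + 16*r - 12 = (r - 2)*(r^2 - 5*r + 6) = (r - 3)*(r - 2)*(r - 2)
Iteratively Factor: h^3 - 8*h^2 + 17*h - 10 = (h - 1)*(h^2 - 7*h + 10) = (h - 5)*(h - 1)*(h - 2)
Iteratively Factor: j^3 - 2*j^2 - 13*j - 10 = (j + 2)*(j^2 - 4*j - 5) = (j + 1)*(j + 2)*(j - 5)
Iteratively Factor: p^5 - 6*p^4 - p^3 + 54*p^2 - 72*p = (p - 2)*(p^4 - 4*p^3 - 9*p^2 + 36*p) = p*(p - 2)*(p^3 - 4*p^2 - 9*p + 36) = p*(p - 4)*(p - 2)*(p^2 - 9) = p*(p - 4)*(p - 3)*(p - 2)*(p + 3)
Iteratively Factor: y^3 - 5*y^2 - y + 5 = (y - 5)*(y^2 - 1) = (y - 5)*(y + 1)*(y - 1)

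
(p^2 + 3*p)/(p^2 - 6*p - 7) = p*(p + 3)/(p^2 - 6*p - 7)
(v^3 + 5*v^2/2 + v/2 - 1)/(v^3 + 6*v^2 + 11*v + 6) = (v - 1/2)/(v + 3)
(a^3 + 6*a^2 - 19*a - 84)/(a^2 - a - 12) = a + 7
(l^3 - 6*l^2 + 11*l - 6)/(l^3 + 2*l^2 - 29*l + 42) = (l - 1)/(l + 7)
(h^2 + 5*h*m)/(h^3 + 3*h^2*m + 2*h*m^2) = (h + 5*m)/(h^2 + 3*h*m + 2*m^2)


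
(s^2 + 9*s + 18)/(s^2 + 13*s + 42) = (s + 3)/(s + 7)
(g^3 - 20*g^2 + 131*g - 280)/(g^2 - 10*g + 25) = (g^2 - 15*g + 56)/(g - 5)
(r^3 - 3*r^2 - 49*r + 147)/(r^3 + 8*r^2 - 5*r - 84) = (r - 7)/(r + 4)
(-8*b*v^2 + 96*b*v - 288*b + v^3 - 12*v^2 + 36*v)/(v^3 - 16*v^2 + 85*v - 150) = (-8*b*v + 48*b + v^2 - 6*v)/(v^2 - 10*v + 25)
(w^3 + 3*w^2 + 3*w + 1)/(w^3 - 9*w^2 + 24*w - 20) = (w^3 + 3*w^2 + 3*w + 1)/(w^3 - 9*w^2 + 24*w - 20)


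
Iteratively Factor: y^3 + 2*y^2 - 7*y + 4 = (y - 1)*(y^2 + 3*y - 4) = (y - 1)^2*(y + 4)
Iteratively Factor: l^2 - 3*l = (l)*(l - 3)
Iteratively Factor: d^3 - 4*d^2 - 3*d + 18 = (d + 2)*(d^2 - 6*d + 9) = (d - 3)*(d + 2)*(d - 3)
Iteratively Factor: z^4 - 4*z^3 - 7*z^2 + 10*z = (z + 2)*(z^3 - 6*z^2 + 5*z) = (z - 1)*(z + 2)*(z^2 - 5*z) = (z - 5)*(z - 1)*(z + 2)*(z)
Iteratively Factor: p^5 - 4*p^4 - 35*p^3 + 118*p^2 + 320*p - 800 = (p - 5)*(p^4 + p^3 - 30*p^2 - 32*p + 160) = (p - 5)*(p - 2)*(p^3 + 3*p^2 - 24*p - 80) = (p - 5)*(p - 2)*(p + 4)*(p^2 - p - 20) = (p - 5)^2*(p - 2)*(p + 4)*(p + 4)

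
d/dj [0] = 0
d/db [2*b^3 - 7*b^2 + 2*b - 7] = 6*b^2 - 14*b + 2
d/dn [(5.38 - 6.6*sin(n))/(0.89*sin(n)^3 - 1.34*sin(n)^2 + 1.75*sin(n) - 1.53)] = (11.748*sin(n)^3 - 23.2086*sin(n)^2 + 14.4184*sin(n) + 0.683)*cos(n)/(0.7921*sin(n)^6 - 2.3852*sin(n)^5 + 4.9106*sin(n)^4 - 7.4134*sin(n)^3 + 7.1629*sin(n)^2 - 5.355*sin(n) + 2.3409)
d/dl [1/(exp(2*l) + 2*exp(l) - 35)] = -2*(exp(l) + 1)*exp(l)/(exp(2*l) + 2*exp(l) - 35)^2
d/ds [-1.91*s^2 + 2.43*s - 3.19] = 2.43 - 3.82*s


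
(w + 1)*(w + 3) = w^2 + 4*w + 3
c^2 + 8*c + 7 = (c + 1)*(c + 7)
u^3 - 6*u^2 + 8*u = u*(u - 4)*(u - 2)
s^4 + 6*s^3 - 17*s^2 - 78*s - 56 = (s - 4)*(s + 1)*(s + 2)*(s + 7)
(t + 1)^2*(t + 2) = t^3 + 4*t^2 + 5*t + 2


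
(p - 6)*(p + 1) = p^2 - 5*p - 6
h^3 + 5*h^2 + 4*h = h*(h + 1)*(h + 4)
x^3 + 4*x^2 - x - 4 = (x - 1)*(x + 1)*(x + 4)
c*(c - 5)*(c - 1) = c^3 - 6*c^2 + 5*c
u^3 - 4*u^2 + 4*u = u*(u - 2)^2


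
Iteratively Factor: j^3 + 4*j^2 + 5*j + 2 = (j + 2)*(j^2 + 2*j + 1) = (j + 1)*(j + 2)*(j + 1)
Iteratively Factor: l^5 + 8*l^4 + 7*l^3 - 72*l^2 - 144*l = (l + 3)*(l^4 + 5*l^3 - 8*l^2 - 48*l) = (l - 3)*(l + 3)*(l^3 + 8*l^2 + 16*l) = (l - 3)*(l + 3)*(l + 4)*(l^2 + 4*l) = l*(l - 3)*(l + 3)*(l + 4)*(l + 4)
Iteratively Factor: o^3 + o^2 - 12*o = (o - 3)*(o^2 + 4*o) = (o - 3)*(o + 4)*(o)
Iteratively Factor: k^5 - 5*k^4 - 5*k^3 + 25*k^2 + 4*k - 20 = (k - 5)*(k^4 - 5*k^2 + 4) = (k - 5)*(k - 2)*(k^3 + 2*k^2 - k - 2) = (k - 5)*(k - 2)*(k - 1)*(k^2 + 3*k + 2) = (k - 5)*(k - 2)*(k - 1)*(k + 2)*(k + 1)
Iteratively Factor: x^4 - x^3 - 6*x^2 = (x)*(x^3 - x^2 - 6*x) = x*(x - 3)*(x^2 + 2*x) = x*(x - 3)*(x + 2)*(x)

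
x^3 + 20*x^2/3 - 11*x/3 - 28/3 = (x - 4/3)*(x + 1)*(x + 7)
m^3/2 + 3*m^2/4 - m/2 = m*(m/2 + 1)*(m - 1/2)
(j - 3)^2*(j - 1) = j^3 - 7*j^2 + 15*j - 9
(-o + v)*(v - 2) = -o*v + 2*o + v^2 - 2*v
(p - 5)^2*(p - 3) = p^3 - 13*p^2 + 55*p - 75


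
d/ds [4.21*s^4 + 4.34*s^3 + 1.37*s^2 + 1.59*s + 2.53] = 16.84*s^3 + 13.02*s^2 + 2.74*s + 1.59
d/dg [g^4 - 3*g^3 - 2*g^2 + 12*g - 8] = 4*g^3 - 9*g^2 - 4*g + 12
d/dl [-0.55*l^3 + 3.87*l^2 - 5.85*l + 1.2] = -1.65*l^2 + 7.74*l - 5.85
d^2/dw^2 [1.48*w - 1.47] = 0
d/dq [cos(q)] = -sin(q)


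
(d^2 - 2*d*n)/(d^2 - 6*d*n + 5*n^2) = d*(d - 2*n)/(d^2 - 6*d*n + 5*n^2)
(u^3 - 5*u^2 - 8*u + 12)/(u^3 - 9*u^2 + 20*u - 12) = (u + 2)/(u - 2)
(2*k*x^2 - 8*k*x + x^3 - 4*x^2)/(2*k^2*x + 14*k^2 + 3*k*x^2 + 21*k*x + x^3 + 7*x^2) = x*(x - 4)/(k*x + 7*k + x^2 + 7*x)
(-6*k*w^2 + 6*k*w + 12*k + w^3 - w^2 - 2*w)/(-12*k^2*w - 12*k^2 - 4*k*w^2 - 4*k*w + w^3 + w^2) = (w - 2)/(2*k + w)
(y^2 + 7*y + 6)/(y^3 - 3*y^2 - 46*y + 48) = (y + 1)/(y^2 - 9*y + 8)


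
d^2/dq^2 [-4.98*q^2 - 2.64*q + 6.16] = -9.96000000000000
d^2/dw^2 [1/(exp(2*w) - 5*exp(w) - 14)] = ((5 - 4*exp(w))*(-exp(2*w) + 5*exp(w) + 14) - 2*(2*exp(w) - 5)^2*exp(w))*exp(w)/(-exp(2*w) + 5*exp(w) + 14)^3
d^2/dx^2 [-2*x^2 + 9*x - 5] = -4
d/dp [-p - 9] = -1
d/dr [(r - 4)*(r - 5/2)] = 2*r - 13/2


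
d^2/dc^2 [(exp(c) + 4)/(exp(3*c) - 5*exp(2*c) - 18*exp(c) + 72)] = (4*exp(3*c) - 27*exp(2*c) + 9*exp(c) + 162)*exp(c)/(exp(6*c) - 27*exp(5*c) + 297*exp(4*c) - 1701*exp(3*c) + 5346*exp(2*c) - 8748*exp(c) + 5832)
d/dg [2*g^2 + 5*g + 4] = 4*g + 5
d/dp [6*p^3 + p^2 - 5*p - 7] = 18*p^2 + 2*p - 5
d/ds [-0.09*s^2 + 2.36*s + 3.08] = 2.36 - 0.18*s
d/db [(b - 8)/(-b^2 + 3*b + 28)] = (-b^2 + 3*b + (b - 8)*(2*b - 3) + 28)/(-b^2 + 3*b + 28)^2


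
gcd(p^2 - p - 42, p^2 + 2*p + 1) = 1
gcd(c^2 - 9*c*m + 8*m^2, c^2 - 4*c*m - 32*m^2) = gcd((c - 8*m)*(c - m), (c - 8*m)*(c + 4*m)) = c - 8*m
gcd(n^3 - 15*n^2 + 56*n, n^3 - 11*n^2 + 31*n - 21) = n - 7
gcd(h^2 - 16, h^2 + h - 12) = h + 4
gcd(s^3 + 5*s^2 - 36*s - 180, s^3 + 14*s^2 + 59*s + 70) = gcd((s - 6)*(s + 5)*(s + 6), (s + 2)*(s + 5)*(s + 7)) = s + 5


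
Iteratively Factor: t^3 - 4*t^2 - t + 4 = (t - 4)*(t^2 - 1) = (t - 4)*(t - 1)*(t + 1)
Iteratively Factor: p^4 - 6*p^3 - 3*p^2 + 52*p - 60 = (p - 5)*(p^3 - p^2 - 8*p + 12) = (p - 5)*(p - 2)*(p^2 + p - 6) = (p - 5)*(p - 2)^2*(p + 3)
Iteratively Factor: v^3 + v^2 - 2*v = (v - 1)*(v^2 + 2*v) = v*(v - 1)*(v + 2)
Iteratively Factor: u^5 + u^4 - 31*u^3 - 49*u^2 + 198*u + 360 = (u + 3)*(u^4 - 2*u^3 - 25*u^2 + 26*u + 120) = (u + 3)*(u + 4)*(u^3 - 6*u^2 - u + 30) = (u + 2)*(u + 3)*(u + 4)*(u^2 - 8*u + 15) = (u - 5)*(u + 2)*(u + 3)*(u + 4)*(u - 3)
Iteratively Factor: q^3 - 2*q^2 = (q)*(q^2 - 2*q) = q^2*(q - 2)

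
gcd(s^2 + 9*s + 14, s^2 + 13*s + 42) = s + 7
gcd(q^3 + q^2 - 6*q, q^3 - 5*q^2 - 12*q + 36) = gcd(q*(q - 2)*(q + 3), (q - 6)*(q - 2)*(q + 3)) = q^2 + q - 6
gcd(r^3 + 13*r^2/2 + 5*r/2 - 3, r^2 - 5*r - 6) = r + 1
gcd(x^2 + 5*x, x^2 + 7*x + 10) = x + 5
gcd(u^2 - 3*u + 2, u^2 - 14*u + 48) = 1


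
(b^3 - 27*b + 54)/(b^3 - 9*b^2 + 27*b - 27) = (b + 6)/(b - 3)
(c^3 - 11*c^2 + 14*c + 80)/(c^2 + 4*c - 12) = (c^3 - 11*c^2 + 14*c + 80)/(c^2 + 4*c - 12)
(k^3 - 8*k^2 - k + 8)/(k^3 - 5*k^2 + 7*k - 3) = (k^2 - 7*k - 8)/(k^2 - 4*k + 3)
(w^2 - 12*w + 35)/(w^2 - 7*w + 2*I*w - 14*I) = (w - 5)/(w + 2*I)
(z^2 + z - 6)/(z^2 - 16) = (z^2 + z - 6)/(z^2 - 16)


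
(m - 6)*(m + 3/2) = m^2 - 9*m/2 - 9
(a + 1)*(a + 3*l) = a^2 + 3*a*l + a + 3*l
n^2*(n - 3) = n^3 - 3*n^2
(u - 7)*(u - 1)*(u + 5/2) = u^3 - 11*u^2/2 - 13*u + 35/2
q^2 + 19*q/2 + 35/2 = (q + 5/2)*(q + 7)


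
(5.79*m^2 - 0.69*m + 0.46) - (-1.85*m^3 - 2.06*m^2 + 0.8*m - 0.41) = 1.85*m^3 + 7.85*m^2 - 1.49*m + 0.87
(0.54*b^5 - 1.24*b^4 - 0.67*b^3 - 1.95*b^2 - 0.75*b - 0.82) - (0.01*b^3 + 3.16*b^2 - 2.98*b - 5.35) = 0.54*b^5 - 1.24*b^4 - 0.68*b^3 - 5.11*b^2 + 2.23*b + 4.53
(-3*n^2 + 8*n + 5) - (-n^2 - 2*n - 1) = -2*n^2 + 10*n + 6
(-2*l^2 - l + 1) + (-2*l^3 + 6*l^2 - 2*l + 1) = -2*l^3 + 4*l^2 - 3*l + 2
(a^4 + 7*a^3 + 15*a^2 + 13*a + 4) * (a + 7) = a^5 + 14*a^4 + 64*a^3 + 118*a^2 + 95*a + 28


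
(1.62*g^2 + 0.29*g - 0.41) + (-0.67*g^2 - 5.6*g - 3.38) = 0.95*g^2 - 5.31*g - 3.79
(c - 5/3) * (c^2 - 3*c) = c^3 - 14*c^2/3 + 5*c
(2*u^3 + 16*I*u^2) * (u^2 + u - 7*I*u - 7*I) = 2*u^5 + 2*u^4 + 2*I*u^4 + 112*u^3 + 2*I*u^3 + 112*u^2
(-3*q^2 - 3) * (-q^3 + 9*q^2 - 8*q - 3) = 3*q^5 - 27*q^4 + 27*q^3 - 18*q^2 + 24*q + 9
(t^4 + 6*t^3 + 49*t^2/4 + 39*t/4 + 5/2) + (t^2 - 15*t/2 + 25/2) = t^4 + 6*t^3 + 53*t^2/4 + 9*t/4 + 15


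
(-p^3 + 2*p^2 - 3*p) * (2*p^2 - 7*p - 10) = -2*p^5 + 11*p^4 - 10*p^3 + p^2 + 30*p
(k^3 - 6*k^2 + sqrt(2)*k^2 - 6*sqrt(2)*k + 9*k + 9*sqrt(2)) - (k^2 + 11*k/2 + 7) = k^3 - 7*k^2 + sqrt(2)*k^2 - 6*sqrt(2)*k + 7*k/2 - 7 + 9*sqrt(2)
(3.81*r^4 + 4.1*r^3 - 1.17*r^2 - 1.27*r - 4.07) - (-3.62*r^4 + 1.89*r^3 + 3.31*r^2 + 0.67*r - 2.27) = 7.43*r^4 + 2.21*r^3 - 4.48*r^2 - 1.94*r - 1.8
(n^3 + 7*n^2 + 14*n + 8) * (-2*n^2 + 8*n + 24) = -2*n^5 - 6*n^4 + 52*n^3 + 264*n^2 + 400*n + 192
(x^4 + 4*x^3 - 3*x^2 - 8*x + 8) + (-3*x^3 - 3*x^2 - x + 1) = x^4 + x^3 - 6*x^2 - 9*x + 9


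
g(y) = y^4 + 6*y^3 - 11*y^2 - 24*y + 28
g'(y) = 4*y^3 + 18*y^2 - 22*y - 24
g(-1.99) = 0.60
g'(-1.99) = 59.54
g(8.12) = 6667.51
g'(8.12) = 3125.73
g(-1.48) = 24.77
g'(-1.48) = 35.02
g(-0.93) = 36.73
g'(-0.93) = 8.81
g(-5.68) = -249.21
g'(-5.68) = -51.32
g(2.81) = 69.18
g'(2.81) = 145.06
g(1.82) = -4.97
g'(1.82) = 19.70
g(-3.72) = -152.31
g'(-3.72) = 101.02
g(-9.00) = 1540.00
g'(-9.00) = -1284.00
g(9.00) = 9856.00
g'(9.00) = 4152.00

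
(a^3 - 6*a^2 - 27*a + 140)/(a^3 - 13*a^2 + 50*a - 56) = (a + 5)/(a - 2)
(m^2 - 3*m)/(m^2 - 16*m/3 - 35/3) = 3*m*(3 - m)/(-3*m^2 + 16*m + 35)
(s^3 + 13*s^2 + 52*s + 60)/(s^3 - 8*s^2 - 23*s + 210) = (s^2 + 8*s + 12)/(s^2 - 13*s + 42)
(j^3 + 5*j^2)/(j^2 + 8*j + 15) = j^2/(j + 3)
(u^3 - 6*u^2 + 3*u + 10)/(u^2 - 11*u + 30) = (u^2 - u - 2)/(u - 6)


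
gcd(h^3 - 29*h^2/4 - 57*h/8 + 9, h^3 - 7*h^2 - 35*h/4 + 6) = h^2 - 13*h/2 - 12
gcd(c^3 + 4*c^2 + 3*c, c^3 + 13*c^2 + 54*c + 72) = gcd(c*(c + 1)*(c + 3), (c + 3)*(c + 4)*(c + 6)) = c + 3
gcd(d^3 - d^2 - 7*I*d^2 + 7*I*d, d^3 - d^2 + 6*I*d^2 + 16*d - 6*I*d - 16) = d - 1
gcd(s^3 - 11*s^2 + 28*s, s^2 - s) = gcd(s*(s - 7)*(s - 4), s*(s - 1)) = s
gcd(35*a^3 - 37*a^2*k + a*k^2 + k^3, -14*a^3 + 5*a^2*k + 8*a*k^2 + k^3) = 7*a^2 - 6*a*k - k^2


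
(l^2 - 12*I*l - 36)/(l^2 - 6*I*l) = (l - 6*I)/l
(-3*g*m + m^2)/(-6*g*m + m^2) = (3*g - m)/(6*g - m)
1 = 1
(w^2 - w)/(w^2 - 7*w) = (w - 1)/(w - 7)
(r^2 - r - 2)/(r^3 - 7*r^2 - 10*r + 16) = (r^2 - r - 2)/(r^3 - 7*r^2 - 10*r + 16)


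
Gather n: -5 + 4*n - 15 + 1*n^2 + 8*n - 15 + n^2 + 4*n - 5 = 2*n^2 + 16*n - 40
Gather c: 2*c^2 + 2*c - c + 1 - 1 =2*c^2 + c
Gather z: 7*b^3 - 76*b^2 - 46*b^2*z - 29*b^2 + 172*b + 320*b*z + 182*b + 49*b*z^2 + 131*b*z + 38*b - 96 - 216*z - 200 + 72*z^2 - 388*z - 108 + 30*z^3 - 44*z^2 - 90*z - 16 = 7*b^3 - 105*b^2 + 392*b + 30*z^3 + z^2*(49*b + 28) + z*(-46*b^2 + 451*b - 694) - 420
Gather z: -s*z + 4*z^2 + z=4*z^2 + z*(1 - s)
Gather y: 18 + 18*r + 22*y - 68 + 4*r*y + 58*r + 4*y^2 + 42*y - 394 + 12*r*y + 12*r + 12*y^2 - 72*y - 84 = 88*r + 16*y^2 + y*(16*r - 8) - 528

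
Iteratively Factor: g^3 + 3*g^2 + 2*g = (g + 2)*(g^2 + g) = g*(g + 2)*(g + 1)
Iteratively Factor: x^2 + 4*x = (x + 4)*(x)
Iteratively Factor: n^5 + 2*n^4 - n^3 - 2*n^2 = (n + 2)*(n^4 - n^2) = (n - 1)*(n + 2)*(n^3 + n^2) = n*(n - 1)*(n + 2)*(n^2 + n) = n*(n - 1)*(n + 1)*(n + 2)*(n)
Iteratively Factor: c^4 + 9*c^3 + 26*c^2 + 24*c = (c + 3)*(c^3 + 6*c^2 + 8*c) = (c + 2)*(c + 3)*(c^2 + 4*c) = c*(c + 2)*(c + 3)*(c + 4)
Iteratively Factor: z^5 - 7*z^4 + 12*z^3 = (z - 3)*(z^4 - 4*z^3) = z*(z - 3)*(z^3 - 4*z^2) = z^2*(z - 3)*(z^2 - 4*z) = z^3*(z - 3)*(z - 4)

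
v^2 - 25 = (v - 5)*(v + 5)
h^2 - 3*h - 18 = (h - 6)*(h + 3)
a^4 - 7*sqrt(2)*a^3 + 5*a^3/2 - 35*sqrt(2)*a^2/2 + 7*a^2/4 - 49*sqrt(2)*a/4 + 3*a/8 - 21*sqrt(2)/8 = (a + 1/2)^2*(a + 3/2)*(a - 7*sqrt(2))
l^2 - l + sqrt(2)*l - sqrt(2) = (l - 1)*(l + sqrt(2))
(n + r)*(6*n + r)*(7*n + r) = 42*n^3 + 55*n^2*r + 14*n*r^2 + r^3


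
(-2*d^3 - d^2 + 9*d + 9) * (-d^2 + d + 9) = 2*d^5 - d^4 - 28*d^3 - 9*d^2 + 90*d + 81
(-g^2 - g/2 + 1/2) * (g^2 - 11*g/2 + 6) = -g^4 + 5*g^3 - 11*g^2/4 - 23*g/4 + 3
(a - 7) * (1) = a - 7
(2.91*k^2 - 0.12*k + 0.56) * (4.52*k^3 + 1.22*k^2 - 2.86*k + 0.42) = 13.1532*k^5 + 3.0078*k^4 - 5.9378*k^3 + 2.2486*k^2 - 1.652*k + 0.2352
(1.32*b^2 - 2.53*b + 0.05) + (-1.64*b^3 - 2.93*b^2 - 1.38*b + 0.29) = -1.64*b^3 - 1.61*b^2 - 3.91*b + 0.34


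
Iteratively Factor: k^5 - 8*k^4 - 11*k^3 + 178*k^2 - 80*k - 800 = (k - 4)*(k^4 - 4*k^3 - 27*k^2 + 70*k + 200) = (k - 5)*(k - 4)*(k^3 + k^2 - 22*k - 40) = (k - 5)^2*(k - 4)*(k^2 + 6*k + 8) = (k - 5)^2*(k - 4)*(k + 2)*(k + 4)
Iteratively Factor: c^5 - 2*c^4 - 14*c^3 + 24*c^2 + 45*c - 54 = (c - 1)*(c^4 - c^3 - 15*c^2 + 9*c + 54) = (c - 3)*(c - 1)*(c^3 + 2*c^2 - 9*c - 18) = (c - 3)^2*(c - 1)*(c^2 + 5*c + 6) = (c - 3)^2*(c - 1)*(c + 2)*(c + 3)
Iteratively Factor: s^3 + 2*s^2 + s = (s + 1)*(s^2 + s) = (s + 1)^2*(s)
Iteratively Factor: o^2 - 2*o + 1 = (o - 1)*(o - 1)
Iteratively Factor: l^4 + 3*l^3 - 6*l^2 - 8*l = (l + 1)*(l^3 + 2*l^2 - 8*l) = (l - 2)*(l + 1)*(l^2 + 4*l) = (l - 2)*(l + 1)*(l + 4)*(l)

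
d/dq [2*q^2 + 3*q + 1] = 4*q + 3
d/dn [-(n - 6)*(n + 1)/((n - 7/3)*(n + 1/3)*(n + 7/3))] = 27*(27*n^4 - 270*n^3 - 384*n^2 - 10*n + 637)/(729*n^6 + 486*n^5 - 7857*n^4 - 5292*n^3 + 20727*n^2 + 14406*n + 2401)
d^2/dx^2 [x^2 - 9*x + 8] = 2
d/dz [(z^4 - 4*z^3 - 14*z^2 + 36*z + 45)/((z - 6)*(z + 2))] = 2*(z^5 - 8*z^4 - 8*z^3 + 82*z^2 + 123*z - 126)/(z^4 - 8*z^3 - 8*z^2 + 96*z + 144)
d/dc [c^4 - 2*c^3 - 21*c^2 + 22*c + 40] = 4*c^3 - 6*c^2 - 42*c + 22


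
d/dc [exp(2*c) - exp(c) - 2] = (2*exp(c) - 1)*exp(c)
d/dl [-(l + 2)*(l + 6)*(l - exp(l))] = (l + 2)*(l + 6)*(exp(l) - 1) - (l + 2)*(l - exp(l)) - (l + 6)*(l - exp(l))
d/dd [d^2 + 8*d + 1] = 2*d + 8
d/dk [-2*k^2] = -4*k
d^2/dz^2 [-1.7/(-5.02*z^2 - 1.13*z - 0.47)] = (-85.68136*z^2 - 19.28684*z + 1.7*(10.04*z + 1.13)*(20.08*z + 2.26) - 8.02196)/(5.02*z^2 + 1.13*z + 0.47)^3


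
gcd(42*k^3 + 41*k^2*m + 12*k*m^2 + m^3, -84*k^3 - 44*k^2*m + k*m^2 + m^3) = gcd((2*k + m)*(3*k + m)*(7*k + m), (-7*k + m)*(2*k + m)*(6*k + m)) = 2*k + m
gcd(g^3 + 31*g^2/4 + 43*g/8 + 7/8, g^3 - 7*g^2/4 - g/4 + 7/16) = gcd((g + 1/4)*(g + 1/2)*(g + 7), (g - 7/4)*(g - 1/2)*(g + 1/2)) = g + 1/2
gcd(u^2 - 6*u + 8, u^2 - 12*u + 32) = u - 4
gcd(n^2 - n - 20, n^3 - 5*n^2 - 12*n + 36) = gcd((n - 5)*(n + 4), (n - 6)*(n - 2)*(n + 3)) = 1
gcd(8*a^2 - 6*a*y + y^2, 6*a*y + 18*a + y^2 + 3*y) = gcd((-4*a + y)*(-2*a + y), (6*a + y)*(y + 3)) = 1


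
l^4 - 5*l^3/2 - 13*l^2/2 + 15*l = l*(l - 3)*(l - 2)*(l + 5/2)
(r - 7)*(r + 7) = r^2 - 49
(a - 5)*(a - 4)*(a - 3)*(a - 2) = a^4 - 14*a^3 + 71*a^2 - 154*a + 120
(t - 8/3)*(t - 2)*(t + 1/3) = t^3 - 13*t^2/3 + 34*t/9 + 16/9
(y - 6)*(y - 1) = y^2 - 7*y + 6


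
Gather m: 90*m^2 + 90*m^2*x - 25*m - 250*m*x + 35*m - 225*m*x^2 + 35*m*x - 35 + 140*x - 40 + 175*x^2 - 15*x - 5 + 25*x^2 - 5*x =m^2*(90*x + 90) + m*(-225*x^2 - 215*x + 10) + 200*x^2 + 120*x - 80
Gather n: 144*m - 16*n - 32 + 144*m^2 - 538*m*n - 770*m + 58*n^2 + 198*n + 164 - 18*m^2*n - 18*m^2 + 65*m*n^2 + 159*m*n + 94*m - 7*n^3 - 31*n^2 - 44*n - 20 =126*m^2 - 532*m - 7*n^3 + n^2*(65*m + 27) + n*(-18*m^2 - 379*m + 138) + 112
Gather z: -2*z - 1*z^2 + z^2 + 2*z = 0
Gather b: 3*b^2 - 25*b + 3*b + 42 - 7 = 3*b^2 - 22*b + 35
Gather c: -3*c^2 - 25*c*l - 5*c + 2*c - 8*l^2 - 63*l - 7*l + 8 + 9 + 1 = -3*c^2 + c*(-25*l - 3) - 8*l^2 - 70*l + 18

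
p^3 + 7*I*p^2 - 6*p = p*(p + I)*(p + 6*I)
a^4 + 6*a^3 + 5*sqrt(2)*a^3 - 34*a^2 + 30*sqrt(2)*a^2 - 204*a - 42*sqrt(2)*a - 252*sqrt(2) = (a + 6)*(a - 3*sqrt(2))*(a + sqrt(2))*(a + 7*sqrt(2))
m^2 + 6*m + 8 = (m + 2)*(m + 4)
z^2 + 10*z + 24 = (z + 4)*(z + 6)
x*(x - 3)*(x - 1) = x^3 - 4*x^2 + 3*x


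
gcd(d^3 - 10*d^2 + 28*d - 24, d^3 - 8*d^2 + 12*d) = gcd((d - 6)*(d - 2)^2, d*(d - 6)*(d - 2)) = d^2 - 8*d + 12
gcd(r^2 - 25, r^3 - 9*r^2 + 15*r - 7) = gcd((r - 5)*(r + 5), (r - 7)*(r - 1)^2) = 1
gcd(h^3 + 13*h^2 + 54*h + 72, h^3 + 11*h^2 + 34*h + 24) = h^2 + 10*h + 24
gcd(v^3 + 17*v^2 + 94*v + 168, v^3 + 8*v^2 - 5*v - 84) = v^2 + 11*v + 28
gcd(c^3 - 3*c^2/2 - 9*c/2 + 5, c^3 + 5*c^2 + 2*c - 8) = c^2 + c - 2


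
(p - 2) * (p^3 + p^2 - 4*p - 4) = p^4 - p^3 - 6*p^2 + 4*p + 8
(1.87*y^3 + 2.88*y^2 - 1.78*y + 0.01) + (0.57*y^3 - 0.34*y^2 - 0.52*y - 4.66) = 2.44*y^3 + 2.54*y^2 - 2.3*y - 4.65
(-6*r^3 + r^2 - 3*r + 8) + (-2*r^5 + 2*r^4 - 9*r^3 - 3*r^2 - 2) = -2*r^5 + 2*r^4 - 15*r^3 - 2*r^2 - 3*r + 6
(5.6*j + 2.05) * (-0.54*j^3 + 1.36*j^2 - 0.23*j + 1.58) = -3.024*j^4 + 6.509*j^3 + 1.5*j^2 + 8.3765*j + 3.239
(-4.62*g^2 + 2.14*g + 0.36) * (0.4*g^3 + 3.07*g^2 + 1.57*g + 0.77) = -1.848*g^5 - 13.3274*g^4 - 0.5396*g^3 + 0.9076*g^2 + 2.213*g + 0.2772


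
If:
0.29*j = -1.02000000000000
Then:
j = -3.52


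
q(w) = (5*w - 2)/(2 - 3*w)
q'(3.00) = 0.08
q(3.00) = -1.86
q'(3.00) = 0.08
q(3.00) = -1.86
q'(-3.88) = 0.02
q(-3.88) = -1.57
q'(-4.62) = 0.02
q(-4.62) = -1.58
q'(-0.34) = 0.44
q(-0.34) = -1.23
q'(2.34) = 0.16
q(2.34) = -1.93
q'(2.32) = 0.16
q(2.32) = -1.94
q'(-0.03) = 0.92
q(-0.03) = -1.03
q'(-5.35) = 0.01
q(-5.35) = -1.59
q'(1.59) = 0.52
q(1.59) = -2.15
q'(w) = 5/(2 - 3*w) + 3*(5*w - 2)/(2 - 3*w)^2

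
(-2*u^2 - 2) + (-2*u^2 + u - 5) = -4*u^2 + u - 7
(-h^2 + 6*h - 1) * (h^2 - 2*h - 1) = -h^4 + 8*h^3 - 12*h^2 - 4*h + 1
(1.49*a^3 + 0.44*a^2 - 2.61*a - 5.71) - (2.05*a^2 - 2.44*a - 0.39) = 1.49*a^3 - 1.61*a^2 - 0.17*a - 5.32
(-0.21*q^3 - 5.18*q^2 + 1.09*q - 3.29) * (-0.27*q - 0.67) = 0.0567*q^4 + 1.5393*q^3 + 3.1763*q^2 + 0.158*q + 2.2043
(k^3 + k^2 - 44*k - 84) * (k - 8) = k^4 - 7*k^3 - 52*k^2 + 268*k + 672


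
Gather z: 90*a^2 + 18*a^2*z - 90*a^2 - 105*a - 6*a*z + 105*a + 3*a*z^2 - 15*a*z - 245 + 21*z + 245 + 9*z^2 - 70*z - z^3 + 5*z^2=-z^3 + z^2*(3*a + 14) + z*(18*a^2 - 21*a - 49)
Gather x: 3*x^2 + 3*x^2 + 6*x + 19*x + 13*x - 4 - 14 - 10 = 6*x^2 + 38*x - 28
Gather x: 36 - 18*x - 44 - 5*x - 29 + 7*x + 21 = -16*x - 16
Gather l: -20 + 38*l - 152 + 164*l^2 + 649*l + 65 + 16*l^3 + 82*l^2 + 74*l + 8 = 16*l^3 + 246*l^2 + 761*l - 99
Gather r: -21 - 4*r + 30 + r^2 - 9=r^2 - 4*r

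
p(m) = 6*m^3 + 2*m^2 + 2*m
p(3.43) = 272.51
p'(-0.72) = 8.45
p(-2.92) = -138.17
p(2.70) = 138.08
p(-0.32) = -0.63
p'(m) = 18*m^2 + 4*m + 2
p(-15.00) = -19830.00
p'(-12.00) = 2546.00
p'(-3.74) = 238.82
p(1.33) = 20.31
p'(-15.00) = 3992.00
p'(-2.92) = 143.80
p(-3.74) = -293.39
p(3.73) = 346.66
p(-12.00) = -10104.00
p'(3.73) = 267.35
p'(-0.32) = 2.56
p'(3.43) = 227.49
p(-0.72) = -2.64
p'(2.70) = 144.02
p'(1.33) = 39.16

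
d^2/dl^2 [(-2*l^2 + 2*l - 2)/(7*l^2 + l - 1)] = 32*(7*l^3 - 21*l^2 - 1)/(343*l^6 + 147*l^5 - 126*l^4 - 41*l^3 + 18*l^2 + 3*l - 1)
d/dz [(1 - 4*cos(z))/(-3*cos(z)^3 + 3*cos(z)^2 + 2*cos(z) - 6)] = 16*(24*cos(z)^3 - 21*cos(z)^2 + 6*cos(z) - 22)*sin(z)/(12*sin(z)^2 + cos(z) + 3*cos(3*z) + 12)^2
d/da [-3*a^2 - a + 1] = -6*a - 1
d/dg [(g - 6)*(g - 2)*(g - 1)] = 3*g^2 - 18*g + 20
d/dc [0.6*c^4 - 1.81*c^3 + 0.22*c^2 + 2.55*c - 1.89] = 2.4*c^3 - 5.43*c^2 + 0.44*c + 2.55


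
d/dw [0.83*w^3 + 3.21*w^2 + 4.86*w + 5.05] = 2.49*w^2 + 6.42*w + 4.86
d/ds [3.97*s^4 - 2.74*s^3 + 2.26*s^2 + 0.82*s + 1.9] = 15.88*s^3 - 8.22*s^2 + 4.52*s + 0.82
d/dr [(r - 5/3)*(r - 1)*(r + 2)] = 3*r^2 - 4*r/3 - 11/3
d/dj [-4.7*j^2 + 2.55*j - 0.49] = 2.55 - 9.4*j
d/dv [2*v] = 2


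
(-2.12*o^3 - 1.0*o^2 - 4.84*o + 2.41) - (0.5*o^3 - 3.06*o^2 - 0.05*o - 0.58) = -2.62*o^3 + 2.06*o^2 - 4.79*o + 2.99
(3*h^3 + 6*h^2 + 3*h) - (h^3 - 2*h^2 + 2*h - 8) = 2*h^3 + 8*h^2 + h + 8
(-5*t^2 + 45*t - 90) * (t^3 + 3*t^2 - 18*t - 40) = -5*t^5 + 30*t^4 + 135*t^3 - 880*t^2 - 180*t + 3600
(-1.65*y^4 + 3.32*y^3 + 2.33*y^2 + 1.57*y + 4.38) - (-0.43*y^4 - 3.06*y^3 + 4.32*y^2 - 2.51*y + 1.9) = -1.22*y^4 + 6.38*y^3 - 1.99*y^2 + 4.08*y + 2.48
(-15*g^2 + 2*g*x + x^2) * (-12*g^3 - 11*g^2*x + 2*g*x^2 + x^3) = 180*g^5 + 141*g^4*x - 64*g^3*x^2 - 22*g^2*x^3 + 4*g*x^4 + x^5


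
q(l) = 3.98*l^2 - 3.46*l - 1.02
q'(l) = 7.96*l - 3.46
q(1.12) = 0.10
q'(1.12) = 5.46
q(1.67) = 4.30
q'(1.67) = 9.83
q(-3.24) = 51.97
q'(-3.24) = -29.25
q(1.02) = -0.41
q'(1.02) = 4.66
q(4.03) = 49.67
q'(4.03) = 28.62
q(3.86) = 44.92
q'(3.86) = 27.27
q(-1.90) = 19.92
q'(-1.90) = -18.58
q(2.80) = 20.50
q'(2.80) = 18.83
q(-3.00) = 45.18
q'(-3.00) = -27.34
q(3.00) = 24.42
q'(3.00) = 20.42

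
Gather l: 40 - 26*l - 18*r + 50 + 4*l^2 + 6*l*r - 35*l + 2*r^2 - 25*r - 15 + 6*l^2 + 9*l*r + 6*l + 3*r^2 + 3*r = 10*l^2 + l*(15*r - 55) + 5*r^2 - 40*r + 75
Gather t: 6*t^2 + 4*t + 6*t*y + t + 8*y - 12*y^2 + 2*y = 6*t^2 + t*(6*y + 5) - 12*y^2 + 10*y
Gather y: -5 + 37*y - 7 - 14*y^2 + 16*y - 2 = -14*y^2 + 53*y - 14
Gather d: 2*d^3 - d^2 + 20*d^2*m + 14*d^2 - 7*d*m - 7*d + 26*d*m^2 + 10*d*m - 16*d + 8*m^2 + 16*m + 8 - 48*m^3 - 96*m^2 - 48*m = 2*d^3 + d^2*(20*m + 13) + d*(26*m^2 + 3*m - 23) - 48*m^3 - 88*m^2 - 32*m + 8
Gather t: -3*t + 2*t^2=2*t^2 - 3*t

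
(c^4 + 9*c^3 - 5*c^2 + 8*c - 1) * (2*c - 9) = 2*c^5 + 9*c^4 - 91*c^3 + 61*c^2 - 74*c + 9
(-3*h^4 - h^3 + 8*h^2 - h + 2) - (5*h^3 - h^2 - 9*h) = -3*h^4 - 6*h^3 + 9*h^2 + 8*h + 2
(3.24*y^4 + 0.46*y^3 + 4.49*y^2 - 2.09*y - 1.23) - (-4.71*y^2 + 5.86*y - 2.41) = 3.24*y^4 + 0.46*y^3 + 9.2*y^2 - 7.95*y + 1.18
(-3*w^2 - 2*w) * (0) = 0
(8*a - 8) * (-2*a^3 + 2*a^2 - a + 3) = -16*a^4 + 32*a^3 - 24*a^2 + 32*a - 24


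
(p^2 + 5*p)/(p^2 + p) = (p + 5)/(p + 1)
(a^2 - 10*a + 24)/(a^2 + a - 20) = (a - 6)/(a + 5)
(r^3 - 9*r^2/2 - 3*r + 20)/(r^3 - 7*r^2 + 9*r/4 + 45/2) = 2*(r^2 - 2*r - 8)/(2*r^2 - 9*r - 18)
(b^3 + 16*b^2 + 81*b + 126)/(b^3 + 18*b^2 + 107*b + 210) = (b + 3)/(b + 5)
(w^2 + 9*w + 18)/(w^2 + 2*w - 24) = (w + 3)/(w - 4)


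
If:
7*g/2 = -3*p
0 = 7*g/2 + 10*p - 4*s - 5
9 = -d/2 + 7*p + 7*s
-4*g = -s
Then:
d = -760/29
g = -6/29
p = 7/29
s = -24/29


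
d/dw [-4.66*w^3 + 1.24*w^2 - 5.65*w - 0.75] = -13.98*w^2 + 2.48*w - 5.65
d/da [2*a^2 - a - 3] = 4*a - 1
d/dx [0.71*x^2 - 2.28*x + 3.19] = 1.42*x - 2.28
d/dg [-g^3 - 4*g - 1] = -3*g^2 - 4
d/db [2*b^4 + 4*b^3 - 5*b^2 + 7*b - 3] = 8*b^3 + 12*b^2 - 10*b + 7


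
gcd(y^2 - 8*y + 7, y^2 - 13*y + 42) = y - 7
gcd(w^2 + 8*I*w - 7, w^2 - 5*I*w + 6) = w + I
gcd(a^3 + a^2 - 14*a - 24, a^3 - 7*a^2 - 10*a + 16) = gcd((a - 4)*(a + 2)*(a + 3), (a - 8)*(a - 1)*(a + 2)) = a + 2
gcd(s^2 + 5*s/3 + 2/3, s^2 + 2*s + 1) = s + 1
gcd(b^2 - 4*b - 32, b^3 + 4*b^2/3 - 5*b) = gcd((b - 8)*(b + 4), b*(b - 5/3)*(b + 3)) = 1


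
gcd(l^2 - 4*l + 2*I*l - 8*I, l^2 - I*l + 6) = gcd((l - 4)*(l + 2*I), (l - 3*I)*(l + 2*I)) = l + 2*I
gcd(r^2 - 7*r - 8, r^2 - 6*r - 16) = r - 8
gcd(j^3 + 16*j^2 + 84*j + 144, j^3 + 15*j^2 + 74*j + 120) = j^2 + 10*j + 24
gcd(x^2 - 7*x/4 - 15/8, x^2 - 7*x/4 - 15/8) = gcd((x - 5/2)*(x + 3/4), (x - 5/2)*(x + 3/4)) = x^2 - 7*x/4 - 15/8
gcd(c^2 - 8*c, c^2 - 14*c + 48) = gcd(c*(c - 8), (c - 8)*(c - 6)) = c - 8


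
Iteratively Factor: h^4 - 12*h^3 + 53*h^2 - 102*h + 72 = (h - 2)*(h^3 - 10*h^2 + 33*h - 36) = (h - 3)*(h - 2)*(h^2 - 7*h + 12) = (h - 3)^2*(h - 2)*(h - 4)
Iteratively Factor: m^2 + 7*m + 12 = (m + 4)*(m + 3)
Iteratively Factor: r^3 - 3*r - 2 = (r - 2)*(r^2 + 2*r + 1) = (r - 2)*(r + 1)*(r + 1)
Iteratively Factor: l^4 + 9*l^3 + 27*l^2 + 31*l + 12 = (l + 1)*(l^3 + 8*l^2 + 19*l + 12) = (l + 1)^2*(l^2 + 7*l + 12) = (l + 1)^2*(l + 4)*(l + 3)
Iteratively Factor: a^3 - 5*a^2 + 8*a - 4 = (a - 2)*(a^2 - 3*a + 2) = (a - 2)*(a - 1)*(a - 2)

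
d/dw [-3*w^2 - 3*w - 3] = -6*w - 3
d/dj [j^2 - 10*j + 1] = 2*j - 10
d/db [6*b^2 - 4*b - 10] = 12*b - 4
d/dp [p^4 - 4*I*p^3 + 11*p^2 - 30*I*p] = 4*p^3 - 12*I*p^2 + 22*p - 30*I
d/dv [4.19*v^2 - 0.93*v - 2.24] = 8.38*v - 0.93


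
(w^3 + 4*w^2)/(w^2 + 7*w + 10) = w^2*(w + 4)/(w^2 + 7*w + 10)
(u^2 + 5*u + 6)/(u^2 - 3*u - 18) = (u + 2)/(u - 6)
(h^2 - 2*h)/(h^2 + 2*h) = (h - 2)/(h + 2)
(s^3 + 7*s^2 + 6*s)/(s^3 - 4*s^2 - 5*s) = (s + 6)/(s - 5)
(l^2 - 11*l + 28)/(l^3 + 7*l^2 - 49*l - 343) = (l - 4)/(l^2 + 14*l + 49)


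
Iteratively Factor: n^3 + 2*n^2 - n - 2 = (n + 1)*(n^2 + n - 2) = (n - 1)*(n + 1)*(n + 2)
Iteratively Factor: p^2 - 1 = (p + 1)*(p - 1)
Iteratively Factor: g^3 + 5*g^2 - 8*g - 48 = (g + 4)*(g^2 + g - 12) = (g + 4)^2*(g - 3)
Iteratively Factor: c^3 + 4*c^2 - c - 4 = (c - 1)*(c^2 + 5*c + 4) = (c - 1)*(c + 4)*(c + 1)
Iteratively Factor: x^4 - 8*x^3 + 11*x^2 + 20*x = (x - 5)*(x^3 - 3*x^2 - 4*x) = x*(x - 5)*(x^2 - 3*x - 4) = x*(x - 5)*(x + 1)*(x - 4)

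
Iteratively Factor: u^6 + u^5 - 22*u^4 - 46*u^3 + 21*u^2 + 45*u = (u - 5)*(u^5 + 6*u^4 + 8*u^3 - 6*u^2 - 9*u) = (u - 5)*(u - 1)*(u^4 + 7*u^3 + 15*u^2 + 9*u) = (u - 5)*(u - 1)*(u + 3)*(u^3 + 4*u^2 + 3*u) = (u - 5)*(u - 1)*(u + 1)*(u + 3)*(u^2 + 3*u) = u*(u - 5)*(u - 1)*(u + 1)*(u + 3)*(u + 3)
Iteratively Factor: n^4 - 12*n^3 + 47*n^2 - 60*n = (n - 4)*(n^3 - 8*n^2 + 15*n) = n*(n - 4)*(n^2 - 8*n + 15) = n*(n - 5)*(n - 4)*(n - 3)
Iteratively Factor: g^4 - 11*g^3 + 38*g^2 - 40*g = (g)*(g^3 - 11*g^2 + 38*g - 40) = g*(g - 4)*(g^2 - 7*g + 10) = g*(g - 4)*(g - 2)*(g - 5)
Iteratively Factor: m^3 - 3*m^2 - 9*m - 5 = (m + 1)*(m^2 - 4*m - 5) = (m + 1)^2*(m - 5)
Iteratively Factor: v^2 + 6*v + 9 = (v + 3)*(v + 3)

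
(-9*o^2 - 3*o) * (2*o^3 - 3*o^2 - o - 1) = -18*o^5 + 21*o^4 + 18*o^3 + 12*o^2 + 3*o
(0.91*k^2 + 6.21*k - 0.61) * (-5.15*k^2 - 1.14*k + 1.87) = -4.6865*k^4 - 33.0189*k^3 - 2.2362*k^2 + 12.3081*k - 1.1407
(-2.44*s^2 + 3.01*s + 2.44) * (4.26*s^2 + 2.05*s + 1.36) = -10.3944*s^4 + 7.8206*s^3 + 13.2465*s^2 + 9.0956*s + 3.3184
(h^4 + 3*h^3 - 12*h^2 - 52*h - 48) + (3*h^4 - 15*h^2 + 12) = 4*h^4 + 3*h^3 - 27*h^2 - 52*h - 36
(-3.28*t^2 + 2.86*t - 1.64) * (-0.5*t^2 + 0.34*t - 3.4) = 1.64*t^4 - 2.5452*t^3 + 12.9444*t^2 - 10.2816*t + 5.576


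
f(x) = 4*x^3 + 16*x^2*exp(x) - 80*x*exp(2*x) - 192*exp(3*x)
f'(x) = 16*x^2*exp(x) + 12*x^2 - 160*x*exp(2*x) + 32*x*exp(x) - 576*exp(3*x) - 80*exp(2*x)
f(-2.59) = -60.36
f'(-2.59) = 83.97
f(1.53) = -21334.13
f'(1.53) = -63232.81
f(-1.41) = 0.48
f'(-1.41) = 20.90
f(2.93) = -1340637.30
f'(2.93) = -3971347.82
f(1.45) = -16828.46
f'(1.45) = -49931.48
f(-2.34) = -41.25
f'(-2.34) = 69.15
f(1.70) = -35294.56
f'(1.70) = -104438.40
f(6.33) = -34086726427.04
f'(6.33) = -102126515731.12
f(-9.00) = -2915.84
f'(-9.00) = 972.12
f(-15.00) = -13500.00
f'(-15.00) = 2700.00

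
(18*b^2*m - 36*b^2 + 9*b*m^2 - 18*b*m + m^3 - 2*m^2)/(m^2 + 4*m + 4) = (18*b^2*m - 36*b^2 + 9*b*m^2 - 18*b*m + m^3 - 2*m^2)/(m^2 + 4*m + 4)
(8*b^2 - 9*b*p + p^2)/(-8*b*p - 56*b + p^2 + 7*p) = (-b + p)/(p + 7)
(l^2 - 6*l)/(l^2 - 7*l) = (l - 6)/(l - 7)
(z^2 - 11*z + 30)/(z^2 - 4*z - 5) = (z - 6)/(z + 1)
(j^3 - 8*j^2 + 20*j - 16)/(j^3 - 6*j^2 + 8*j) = (j - 2)/j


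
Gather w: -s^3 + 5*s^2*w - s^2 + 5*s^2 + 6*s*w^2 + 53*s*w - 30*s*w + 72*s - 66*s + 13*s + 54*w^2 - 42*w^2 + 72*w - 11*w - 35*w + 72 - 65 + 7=-s^3 + 4*s^2 + 19*s + w^2*(6*s + 12) + w*(5*s^2 + 23*s + 26) + 14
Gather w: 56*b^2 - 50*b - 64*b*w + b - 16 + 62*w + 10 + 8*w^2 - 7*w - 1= 56*b^2 - 49*b + 8*w^2 + w*(55 - 64*b) - 7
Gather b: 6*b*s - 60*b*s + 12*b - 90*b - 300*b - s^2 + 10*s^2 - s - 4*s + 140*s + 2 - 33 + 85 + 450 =b*(-54*s - 378) + 9*s^2 + 135*s + 504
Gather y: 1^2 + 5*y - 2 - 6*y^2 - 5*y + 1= -6*y^2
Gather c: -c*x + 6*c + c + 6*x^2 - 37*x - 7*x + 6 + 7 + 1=c*(7 - x) + 6*x^2 - 44*x + 14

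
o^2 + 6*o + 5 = (o + 1)*(o + 5)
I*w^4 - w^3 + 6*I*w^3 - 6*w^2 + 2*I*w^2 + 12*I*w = w*(w + 6)*(w + 2*I)*(I*w + 1)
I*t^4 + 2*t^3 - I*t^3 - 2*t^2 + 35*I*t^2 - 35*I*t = t*(t - 7*I)*(t + 5*I)*(I*t - I)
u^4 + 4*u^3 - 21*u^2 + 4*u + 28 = (u - 2)^2*(u + 1)*(u + 7)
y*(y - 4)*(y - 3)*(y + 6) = y^4 - y^3 - 30*y^2 + 72*y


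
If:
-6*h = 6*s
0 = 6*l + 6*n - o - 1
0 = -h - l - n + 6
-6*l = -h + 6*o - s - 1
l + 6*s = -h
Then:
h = 209/6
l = 1045/6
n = -203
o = -174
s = -209/6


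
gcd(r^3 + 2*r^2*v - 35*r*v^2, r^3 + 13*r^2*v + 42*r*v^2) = r^2 + 7*r*v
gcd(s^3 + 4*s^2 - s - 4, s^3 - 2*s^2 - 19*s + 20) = s^2 + 3*s - 4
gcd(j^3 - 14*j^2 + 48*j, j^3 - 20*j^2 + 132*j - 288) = j^2 - 14*j + 48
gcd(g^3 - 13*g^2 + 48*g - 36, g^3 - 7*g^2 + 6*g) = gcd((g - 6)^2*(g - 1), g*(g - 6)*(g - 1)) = g^2 - 7*g + 6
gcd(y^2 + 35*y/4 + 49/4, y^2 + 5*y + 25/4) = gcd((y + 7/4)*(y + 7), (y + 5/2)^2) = 1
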